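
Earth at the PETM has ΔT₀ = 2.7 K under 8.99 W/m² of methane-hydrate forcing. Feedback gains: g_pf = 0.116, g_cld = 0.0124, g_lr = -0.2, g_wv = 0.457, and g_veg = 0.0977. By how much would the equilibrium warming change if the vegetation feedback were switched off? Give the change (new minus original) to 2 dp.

Original: g = 0.4831, ΔT = 2.7/(1−0.4831) = 5.2234 K.
Without vegetation: g' = 0.3854, ΔT' = 2.7/(1−0.3854) = 4.3931 K.
Change = 4.3931 − 5.2234 = -0.83 K.

-0.83 K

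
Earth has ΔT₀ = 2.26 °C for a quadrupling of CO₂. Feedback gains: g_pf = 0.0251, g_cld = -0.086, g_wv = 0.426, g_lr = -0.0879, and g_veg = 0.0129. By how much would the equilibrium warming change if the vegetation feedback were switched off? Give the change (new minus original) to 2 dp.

Original: g = 0.2901, ΔT = 2.26/(1−0.2901) = 3.1835 °C.
Without vegetation: g' = 0.2772, ΔT' = 2.26/(1−0.2772) = 3.1267 °C.
Change = 3.1267 − 3.1835 = -0.06 °C.

-0.06 °C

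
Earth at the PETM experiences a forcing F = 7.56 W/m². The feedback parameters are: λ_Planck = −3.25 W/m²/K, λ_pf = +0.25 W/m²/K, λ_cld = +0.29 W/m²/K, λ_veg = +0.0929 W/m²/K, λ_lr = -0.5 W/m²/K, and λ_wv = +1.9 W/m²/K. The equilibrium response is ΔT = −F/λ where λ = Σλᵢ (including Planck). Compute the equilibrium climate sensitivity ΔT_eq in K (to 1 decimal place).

Net feedback parameter λ = (−3.25) + (+0.25) + (+0.29) + (+0.0929) + (-0.5) + (+1.9) = -1.2171 W/m²/K.
ΔT = −F/λ = −7.56/(-1.2171) = 6.2 K.

6.2 K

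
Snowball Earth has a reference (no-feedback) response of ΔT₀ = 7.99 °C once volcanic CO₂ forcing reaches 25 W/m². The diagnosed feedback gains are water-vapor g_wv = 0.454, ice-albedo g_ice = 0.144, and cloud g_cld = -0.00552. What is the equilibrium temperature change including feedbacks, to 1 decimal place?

19.6 °C

Total gain g = 0.454 + 0.144 − 0.00552 = 0.59248.
Amplification A = 1/(1 − 0.59248) = 2.454.
ΔT = 7.99 × 2.454 = 19.6 °C.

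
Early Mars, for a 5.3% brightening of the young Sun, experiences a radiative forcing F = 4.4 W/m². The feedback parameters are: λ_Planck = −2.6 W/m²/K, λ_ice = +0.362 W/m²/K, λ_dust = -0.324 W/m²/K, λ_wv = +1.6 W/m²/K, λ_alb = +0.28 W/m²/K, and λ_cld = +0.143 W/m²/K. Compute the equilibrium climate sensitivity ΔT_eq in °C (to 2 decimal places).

Net feedback parameter λ = (−2.6) + (+0.362) + (-0.324) + (+1.6) + (+0.28) + (+0.143) = -0.539 W/m²/K.
ΔT = −F/λ = −4.4/(-0.539) = 8.16 °C.

8.16 °C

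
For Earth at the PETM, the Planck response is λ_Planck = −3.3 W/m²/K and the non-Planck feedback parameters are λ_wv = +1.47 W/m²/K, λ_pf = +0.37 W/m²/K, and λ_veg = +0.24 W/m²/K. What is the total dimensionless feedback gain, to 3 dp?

Convert to gains: g_wv = 1.47/3.3 = 0.4455; g_pf = 0.37/3.3 = 0.1121; g_veg = 0.24/3.3 = 0.07273.
Total gain g = 0.63033.

0.630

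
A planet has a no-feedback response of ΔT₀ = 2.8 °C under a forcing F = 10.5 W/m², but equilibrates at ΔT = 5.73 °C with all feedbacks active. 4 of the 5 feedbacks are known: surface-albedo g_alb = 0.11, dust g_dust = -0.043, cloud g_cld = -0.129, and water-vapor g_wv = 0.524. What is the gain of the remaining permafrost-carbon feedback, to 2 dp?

0.05

Amplification A = ΔT/ΔT₀ = 5.73/2.8 = 2.046.
Total gain g = 1 − 1/A = 1 − 1/2.046 = 0.5112.
Known gains sum to 0.11 − 0.043 − 0.129 + 0.524 = 0.462.
g_pf = 0.5112 − 0.462 = 0.05.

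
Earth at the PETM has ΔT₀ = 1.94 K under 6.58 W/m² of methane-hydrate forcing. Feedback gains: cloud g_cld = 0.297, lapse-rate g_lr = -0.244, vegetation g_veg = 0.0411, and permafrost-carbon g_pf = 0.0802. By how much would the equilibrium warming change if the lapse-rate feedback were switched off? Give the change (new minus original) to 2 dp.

0.99 K

Original: g = 0.1743, ΔT = 1.94/(1−0.1743) = 2.3495 K.
Without lapse-rate: g' = 0.4183, ΔT' = 1.94/(1−0.4183) = 3.3351 K.
Change = 3.3351 − 2.3495 = 0.99 K.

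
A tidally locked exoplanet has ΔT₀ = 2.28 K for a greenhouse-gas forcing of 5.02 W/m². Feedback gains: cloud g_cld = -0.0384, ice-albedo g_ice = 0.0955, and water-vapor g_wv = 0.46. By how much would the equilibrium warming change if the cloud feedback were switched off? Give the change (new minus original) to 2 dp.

0.41 K

Original: g = 0.5171, ΔT = 2.28/(1−0.5171) = 4.7215 K.
Without cloud: g' = 0.5555, ΔT' = 2.28/(1−0.5555) = 5.1294 K.
Change = 5.1294 − 4.7215 = 0.41 K.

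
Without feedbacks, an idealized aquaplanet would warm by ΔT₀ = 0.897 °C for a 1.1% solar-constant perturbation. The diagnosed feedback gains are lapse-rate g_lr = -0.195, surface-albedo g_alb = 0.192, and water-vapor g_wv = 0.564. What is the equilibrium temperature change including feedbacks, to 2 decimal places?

Total gain g = -0.195 + 0.192 + 0.564 = 0.561.
Amplification A = 1/(1 − 0.561) = 2.278.
ΔT = 0.897 × 2.278 = 2.04 °C.

2.04 °C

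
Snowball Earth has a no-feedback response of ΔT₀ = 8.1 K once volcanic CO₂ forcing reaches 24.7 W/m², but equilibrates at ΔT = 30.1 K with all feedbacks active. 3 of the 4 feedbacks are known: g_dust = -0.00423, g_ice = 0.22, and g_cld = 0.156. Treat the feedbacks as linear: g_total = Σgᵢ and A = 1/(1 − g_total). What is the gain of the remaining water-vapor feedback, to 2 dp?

0.36

Amplification A = ΔT/ΔT₀ = 30.1/8.1 = 3.716.
Total gain g = 1 − 1/A = 1 − 1/3.716 = 0.7309.
Known gains sum to -0.00423 + 0.22 + 0.156 = 0.37177.
g_wv = 0.7309 − 0.37177 = 0.36.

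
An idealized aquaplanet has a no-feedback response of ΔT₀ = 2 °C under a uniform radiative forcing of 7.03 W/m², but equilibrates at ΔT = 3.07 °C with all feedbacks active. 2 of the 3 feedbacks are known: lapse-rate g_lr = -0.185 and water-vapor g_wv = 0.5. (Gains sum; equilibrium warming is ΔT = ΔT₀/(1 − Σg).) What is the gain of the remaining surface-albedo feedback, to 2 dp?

Amplification A = ΔT/ΔT₀ = 3.07/2 = 1.535.
Total gain g = 1 − 1/A = 1 − 1/1.535 = 0.3485.
Known gains sum to -0.185 + 0.5 = 0.315.
g_alb = 0.3485 − 0.315 = 0.03.

0.03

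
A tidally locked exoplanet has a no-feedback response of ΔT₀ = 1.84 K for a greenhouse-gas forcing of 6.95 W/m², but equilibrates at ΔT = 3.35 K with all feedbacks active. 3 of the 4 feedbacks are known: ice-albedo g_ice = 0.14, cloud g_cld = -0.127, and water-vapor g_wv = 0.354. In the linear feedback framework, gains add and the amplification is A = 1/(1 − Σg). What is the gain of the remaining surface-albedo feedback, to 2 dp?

0.08

Amplification A = ΔT/ΔT₀ = 3.35/1.84 = 1.821.
Total gain g = 1 − 1/A = 1 − 1/1.821 = 0.4509.
Known gains sum to 0.14 − 0.127 + 0.354 = 0.367.
g_alb = 0.4509 − 0.367 = 0.08.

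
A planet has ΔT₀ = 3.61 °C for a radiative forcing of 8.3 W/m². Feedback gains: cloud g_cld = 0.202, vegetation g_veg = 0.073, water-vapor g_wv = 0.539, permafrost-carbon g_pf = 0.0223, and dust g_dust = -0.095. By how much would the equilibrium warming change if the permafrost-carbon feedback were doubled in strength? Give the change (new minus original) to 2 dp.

Original: g = 0.7413, ΔT = 3.61/(1−0.7413) = 13.9544 °C.
With doubled permafrost-carbon: g' = 0.7636, ΔT' = 3.61/(1−0.7636) = 15.2707 °C.
Change = 15.2707 − 13.9544 = 1.32 °C.

1.32 °C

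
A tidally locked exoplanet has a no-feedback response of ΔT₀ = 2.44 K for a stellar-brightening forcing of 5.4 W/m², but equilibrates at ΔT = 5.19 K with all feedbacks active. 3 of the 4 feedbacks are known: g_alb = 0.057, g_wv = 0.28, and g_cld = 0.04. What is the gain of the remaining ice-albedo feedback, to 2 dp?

0.15

Amplification A = ΔT/ΔT₀ = 5.19/2.44 = 2.127.
Total gain g = 1 − 1/A = 1 − 1/2.127 = 0.5299.
Known gains sum to 0.057 + 0.28 + 0.04 = 0.377.
g_ice = 0.5299 − 0.377 = 0.15.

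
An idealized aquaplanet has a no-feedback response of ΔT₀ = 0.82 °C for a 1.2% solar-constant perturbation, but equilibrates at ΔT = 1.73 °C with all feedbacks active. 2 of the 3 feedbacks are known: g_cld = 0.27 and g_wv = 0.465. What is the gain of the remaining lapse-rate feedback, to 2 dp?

-0.21

Amplification A = ΔT/ΔT₀ = 1.73/0.82 = 2.11.
Total gain g = 1 − 1/A = 1 − 1/2.11 = 0.5261.
Known gains sum to 0.27 + 0.465 = 0.735.
g_lr = 0.5261 − 0.735 = -0.21.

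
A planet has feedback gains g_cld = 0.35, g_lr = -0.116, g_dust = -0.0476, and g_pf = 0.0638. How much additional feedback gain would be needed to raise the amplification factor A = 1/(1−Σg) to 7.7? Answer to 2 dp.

Current total gain = 0.2502.
Target gain for A = 7.7: g* = 1 − 1/7.7 = 0.8701.
Additional gain needed = 0.8701 − 0.2502 = 0.62.

0.62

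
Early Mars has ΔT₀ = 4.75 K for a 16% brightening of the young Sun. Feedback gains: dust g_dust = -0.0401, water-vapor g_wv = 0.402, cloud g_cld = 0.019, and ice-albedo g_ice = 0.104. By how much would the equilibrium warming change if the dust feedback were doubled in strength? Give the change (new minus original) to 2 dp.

Original: g = 0.4849, ΔT = 4.75/(1−0.4849) = 9.2215 K.
With doubled dust: g' = 0.4448, ΔT' = 4.75/(1−0.4448) = 8.5555 K.
Change = 8.5555 − 9.2215 = -0.67 K.

-0.67 K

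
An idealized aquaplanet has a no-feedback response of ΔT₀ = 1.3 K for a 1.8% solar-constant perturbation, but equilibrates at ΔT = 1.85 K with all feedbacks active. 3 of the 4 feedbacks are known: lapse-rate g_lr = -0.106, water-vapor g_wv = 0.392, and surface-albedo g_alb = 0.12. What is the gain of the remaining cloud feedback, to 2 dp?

Amplification A = ΔT/ΔT₀ = 1.85/1.3 = 1.423.
Total gain g = 1 − 1/A = 1 − 1/1.423 = 0.2973.
Known gains sum to -0.106 + 0.392 + 0.12 = 0.406.
g_cld = 0.2973 − 0.406 = -0.11.

-0.11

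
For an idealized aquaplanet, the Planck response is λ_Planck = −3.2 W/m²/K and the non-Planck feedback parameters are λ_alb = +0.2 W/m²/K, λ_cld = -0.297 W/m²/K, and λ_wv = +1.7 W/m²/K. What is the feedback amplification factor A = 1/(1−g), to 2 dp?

Convert to gains: g_alb = 0.2/3.2 = 0.0625; g_cld = -0.297/3.2 = -0.09281; g_wv = 1.7/3.2 = 0.5312.
Total gain g = 0.50089.
A = 1/(1 − 0.50089) = 2.00.

2.00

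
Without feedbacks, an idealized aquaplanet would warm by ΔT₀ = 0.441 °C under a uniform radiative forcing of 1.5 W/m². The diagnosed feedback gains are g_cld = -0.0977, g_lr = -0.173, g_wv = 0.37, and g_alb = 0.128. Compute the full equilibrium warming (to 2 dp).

0.57 °C

Total gain g = -0.0977 − 0.173 + 0.37 + 0.128 = 0.2273.
Amplification A = 1/(1 − 0.2273) = 1.294.
ΔT = 0.441 × 1.294 = 0.57 °C.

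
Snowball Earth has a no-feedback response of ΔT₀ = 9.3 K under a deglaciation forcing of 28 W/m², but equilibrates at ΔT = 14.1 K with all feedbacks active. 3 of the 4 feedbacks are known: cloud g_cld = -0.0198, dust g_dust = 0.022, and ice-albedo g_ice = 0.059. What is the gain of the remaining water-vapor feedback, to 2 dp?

0.28

Amplification A = ΔT/ΔT₀ = 14.1/9.3 = 1.516.
Total gain g = 1 − 1/A = 1 − 1/1.516 = 0.3404.
Known gains sum to -0.0198 + 0.022 + 0.059 = 0.0612.
g_wv = 0.3404 − 0.0612 = 0.28.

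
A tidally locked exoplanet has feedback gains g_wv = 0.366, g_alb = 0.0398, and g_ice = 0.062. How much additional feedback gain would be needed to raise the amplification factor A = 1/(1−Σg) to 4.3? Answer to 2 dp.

0.30

Current total gain = 0.4678.
Target gain for A = 4.3: g* = 1 − 1/4.3 = 0.7674.
Additional gain needed = 0.7674 − 0.4678 = 0.30.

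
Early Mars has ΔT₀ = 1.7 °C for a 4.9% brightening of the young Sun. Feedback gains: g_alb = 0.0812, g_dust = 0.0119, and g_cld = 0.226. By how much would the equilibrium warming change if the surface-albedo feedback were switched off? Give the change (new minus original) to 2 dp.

-0.27 °C

Original: g = 0.3191, ΔT = 1.7/(1−0.3191) = 2.4967 °C.
Without surface-albedo: g' = 0.2379, ΔT' = 1.7/(1−0.2379) = 2.2307 °C.
Change = 2.2307 − 2.4967 = -0.27 °C.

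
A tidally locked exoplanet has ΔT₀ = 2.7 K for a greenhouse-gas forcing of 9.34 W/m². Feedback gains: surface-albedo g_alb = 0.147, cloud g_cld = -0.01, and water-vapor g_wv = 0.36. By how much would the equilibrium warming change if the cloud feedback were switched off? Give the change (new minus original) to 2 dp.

Original: g = 0.497, ΔT = 2.7/(1−0.497) = 5.3678 K.
Without cloud: g' = 0.507, ΔT' = 2.7/(1−0.507) = 5.4767 K.
Change = 5.4767 − 5.3678 = 0.11 K.

0.11 K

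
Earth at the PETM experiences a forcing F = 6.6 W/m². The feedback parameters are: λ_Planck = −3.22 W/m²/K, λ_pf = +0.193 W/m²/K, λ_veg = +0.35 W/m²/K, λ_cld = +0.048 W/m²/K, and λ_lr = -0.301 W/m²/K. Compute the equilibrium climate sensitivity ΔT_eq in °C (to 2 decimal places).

2.25 °C

Net feedback parameter λ = (−3.22) + (+0.193) + (+0.35) + (+0.048) + (-0.301) = -2.93 W/m²/K.
ΔT = −F/λ = −6.6/(-2.93) = 2.25 °C.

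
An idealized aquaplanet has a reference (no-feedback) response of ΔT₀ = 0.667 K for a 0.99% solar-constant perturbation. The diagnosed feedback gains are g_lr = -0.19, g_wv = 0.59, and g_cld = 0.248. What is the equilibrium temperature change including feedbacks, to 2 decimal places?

1.89 K

Total gain g = -0.19 + 0.59 + 0.248 = 0.648.
Amplification A = 1/(1 − 0.648) = 2.841.
ΔT = 0.667 × 2.841 = 1.89 K.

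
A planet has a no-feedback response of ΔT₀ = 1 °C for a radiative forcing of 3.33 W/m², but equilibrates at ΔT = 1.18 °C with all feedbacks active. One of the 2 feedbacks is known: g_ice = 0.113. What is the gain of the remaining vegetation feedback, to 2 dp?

0.04

Amplification A = ΔT/ΔT₀ = 1.18/1 = 1.18.
Total gain g = 1 − 1/A = 1 − 1/1.18 = 0.1525.
The known gain is 0.113.
g_veg = 0.1525 − 0.113 = 0.04.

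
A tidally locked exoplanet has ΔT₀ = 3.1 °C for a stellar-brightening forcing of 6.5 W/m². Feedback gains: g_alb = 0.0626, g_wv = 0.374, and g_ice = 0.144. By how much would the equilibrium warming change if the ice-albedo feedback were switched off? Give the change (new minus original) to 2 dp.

-1.89 °C

Original: g = 0.5806, ΔT = 3.1/(1−0.5806) = 7.3915 °C.
Without ice-albedo: g' = 0.4366, ΔT' = 3.1/(1−0.4366) = 5.5023 °C.
Change = 5.5023 − 7.3915 = -1.89 °C.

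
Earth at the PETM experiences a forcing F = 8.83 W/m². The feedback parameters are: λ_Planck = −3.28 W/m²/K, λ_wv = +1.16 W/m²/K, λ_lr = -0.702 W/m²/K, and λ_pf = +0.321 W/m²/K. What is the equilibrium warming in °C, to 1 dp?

Net feedback parameter λ = (−3.28) + (+1.16) + (-0.702) + (+0.321) = -2.501 W/m²/K.
ΔT = −F/λ = −8.83/(-2.501) = 3.5 °C.

3.5 °C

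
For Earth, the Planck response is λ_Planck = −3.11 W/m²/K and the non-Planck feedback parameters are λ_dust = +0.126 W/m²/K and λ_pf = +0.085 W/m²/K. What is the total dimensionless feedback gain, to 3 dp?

0.068

Convert to gains: g_dust = 0.126/3.11 = 0.04051; g_pf = 0.085/3.11 = 0.02733.
Total gain g = 0.06784.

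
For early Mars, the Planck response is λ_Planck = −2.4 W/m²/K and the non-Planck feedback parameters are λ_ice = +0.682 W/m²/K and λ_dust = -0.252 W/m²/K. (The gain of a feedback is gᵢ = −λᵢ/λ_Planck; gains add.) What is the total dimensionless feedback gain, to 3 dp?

Convert to gains: g_ice = 0.682/2.4 = 0.2842; g_dust = -0.252/2.4 = -0.105.
Total gain g = 0.1792.

0.179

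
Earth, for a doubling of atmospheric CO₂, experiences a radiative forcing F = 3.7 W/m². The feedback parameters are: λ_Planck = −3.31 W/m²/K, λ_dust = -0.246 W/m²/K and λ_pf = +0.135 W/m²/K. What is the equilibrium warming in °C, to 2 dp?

1.08 °C

Net feedback parameter λ = (−3.31) + (-0.246) + (+0.135) = -3.421 W/m²/K.
ΔT = −F/λ = −3.7/(-3.421) = 1.08 °C.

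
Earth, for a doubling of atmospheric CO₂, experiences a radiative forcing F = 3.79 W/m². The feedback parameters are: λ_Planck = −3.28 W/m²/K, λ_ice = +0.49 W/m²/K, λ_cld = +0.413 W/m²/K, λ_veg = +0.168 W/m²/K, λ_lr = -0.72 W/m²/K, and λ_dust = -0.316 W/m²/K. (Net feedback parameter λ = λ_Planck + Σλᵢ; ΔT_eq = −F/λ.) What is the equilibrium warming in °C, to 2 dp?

1.17 °C

Net feedback parameter λ = (−3.28) + (+0.49) + (+0.413) + (+0.168) + (-0.72) + (-0.316) = -3.245 W/m²/K.
ΔT = −F/λ = −3.79/(-3.245) = 1.17 °C.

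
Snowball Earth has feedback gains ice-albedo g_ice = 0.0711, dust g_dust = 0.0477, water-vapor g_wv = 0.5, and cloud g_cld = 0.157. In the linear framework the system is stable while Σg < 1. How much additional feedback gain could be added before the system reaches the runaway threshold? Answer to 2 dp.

Current total gain = 0.0711 + 0.0477 + 0.5 + 0.157 = 0.7758.
Margin to runaway = 1 − 0.7758 = 0.22.

0.22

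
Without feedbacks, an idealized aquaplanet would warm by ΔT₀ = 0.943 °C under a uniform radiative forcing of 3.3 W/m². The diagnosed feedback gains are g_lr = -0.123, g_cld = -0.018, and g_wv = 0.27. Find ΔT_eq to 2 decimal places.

1.08 °C

Total gain g = -0.123 − 0.018 + 0.27 = 0.129.
Amplification A = 1/(1 − 0.129) = 1.148.
ΔT = 0.943 × 1.148 = 1.08 °C.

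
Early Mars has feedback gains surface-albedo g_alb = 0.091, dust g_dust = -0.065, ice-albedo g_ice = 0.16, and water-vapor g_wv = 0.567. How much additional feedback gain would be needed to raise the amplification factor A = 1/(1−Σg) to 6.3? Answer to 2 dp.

Current total gain = 0.753.
Target gain for A = 6.3: g* = 1 − 1/6.3 = 0.8413.
Additional gain needed = 0.8413 − 0.753 = 0.09.

0.09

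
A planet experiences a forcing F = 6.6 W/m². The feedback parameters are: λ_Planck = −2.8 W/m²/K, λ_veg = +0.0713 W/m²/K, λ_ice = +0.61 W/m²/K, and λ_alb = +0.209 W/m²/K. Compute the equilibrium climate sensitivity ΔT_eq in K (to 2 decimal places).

Net feedback parameter λ = (−2.8) + (+0.0713) + (+0.61) + (+0.209) = -1.9097 W/m²/K.
ΔT = −F/λ = −6.6/(-1.9097) = 3.46 K.

3.46 K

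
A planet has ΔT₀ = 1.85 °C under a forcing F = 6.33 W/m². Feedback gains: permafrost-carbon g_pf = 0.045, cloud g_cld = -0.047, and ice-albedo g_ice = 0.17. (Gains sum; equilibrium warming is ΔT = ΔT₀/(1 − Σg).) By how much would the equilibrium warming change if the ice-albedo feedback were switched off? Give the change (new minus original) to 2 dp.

-0.38 °C

Original: g = 0.168, ΔT = 1.85/(1−0.168) = 2.2236 °C.
Without ice-albedo: g' = -0.002, ΔT' = 1.85/(1+0.002) = 1.8463 °C.
Change = 1.8463 − 2.2236 = -0.38 °C.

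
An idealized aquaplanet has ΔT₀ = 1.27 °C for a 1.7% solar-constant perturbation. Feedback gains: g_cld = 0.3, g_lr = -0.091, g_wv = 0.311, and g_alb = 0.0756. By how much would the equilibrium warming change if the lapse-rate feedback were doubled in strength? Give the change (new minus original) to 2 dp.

-0.58 °C

Original: g = 0.5956, ΔT = 1.27/(1−0.5956) = 3.1405 °C.
With doubled lapse-rate: g' = 0.5046, ΔT' = 1.27/(1−0.5046) = 2.5636 °C.
Change = 2.5636 − 3.1405 = -0.58 °C.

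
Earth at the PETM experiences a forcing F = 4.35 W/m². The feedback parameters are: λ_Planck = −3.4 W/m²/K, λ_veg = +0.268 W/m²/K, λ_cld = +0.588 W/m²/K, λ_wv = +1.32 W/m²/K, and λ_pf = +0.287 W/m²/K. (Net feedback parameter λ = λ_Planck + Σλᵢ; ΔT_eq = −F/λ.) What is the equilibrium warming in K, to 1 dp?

4.6 K

Net feedback parameter λ = (−3.4) + (+0.268) + (+0.588) + (+1.32) + (+0.287) = -0.937 W/m²/K.
ΔT = −F/λ = −4.35/(-0.937) = 4.6 K.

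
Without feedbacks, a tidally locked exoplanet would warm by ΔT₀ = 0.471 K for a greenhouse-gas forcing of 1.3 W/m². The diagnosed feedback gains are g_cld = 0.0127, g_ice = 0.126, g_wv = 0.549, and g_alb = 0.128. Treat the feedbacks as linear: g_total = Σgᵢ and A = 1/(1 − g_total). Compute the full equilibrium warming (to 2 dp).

Total gain g = 0.0127 + 0.126 + 0.549 + 0.128 = 0.8157.
Amplification A = 1/(1 − 0.8157) = 5.426.
ΔT = 0.471 × 5.426 = 2.56 K.

2.56 K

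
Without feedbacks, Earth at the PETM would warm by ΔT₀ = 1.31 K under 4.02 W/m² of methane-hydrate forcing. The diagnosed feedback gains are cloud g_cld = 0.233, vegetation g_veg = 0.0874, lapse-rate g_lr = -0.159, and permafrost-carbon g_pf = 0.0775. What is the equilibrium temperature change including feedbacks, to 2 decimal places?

Total gain g = 0.233 + 0.0874 − 0.159 + 0.0775 = 0.2389.
Amplification A = 1/(1 − 0.2389) = 1.314.
ΔT = 1.31 × 1.314 = 1.72 K.

1.72 K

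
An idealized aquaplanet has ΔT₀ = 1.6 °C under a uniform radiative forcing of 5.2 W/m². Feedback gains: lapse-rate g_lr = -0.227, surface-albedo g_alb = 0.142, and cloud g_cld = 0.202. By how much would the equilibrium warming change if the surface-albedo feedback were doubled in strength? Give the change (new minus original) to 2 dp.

0.35 °C

Original: g = 0.117, ΔT = 1.6/(1−0.117) = 1.8120 °C.
With doubled surface-albedo: g' = 0.259, ΔT' = 1.6/(1−0.259) = 2.1592 °C.
Change = 2.1592 − 1.8120 = 0.35 °C.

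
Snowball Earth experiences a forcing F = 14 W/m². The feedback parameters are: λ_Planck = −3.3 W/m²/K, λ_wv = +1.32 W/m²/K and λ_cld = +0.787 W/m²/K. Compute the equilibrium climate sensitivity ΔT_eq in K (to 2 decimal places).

Net feedback parameter λ = (−3.3) + (+1.32) + (+0.787) = -1.193 W/m²/K.
ΔT = −F/λ = −14/(-1.193) = 11.74 K.

11.74 K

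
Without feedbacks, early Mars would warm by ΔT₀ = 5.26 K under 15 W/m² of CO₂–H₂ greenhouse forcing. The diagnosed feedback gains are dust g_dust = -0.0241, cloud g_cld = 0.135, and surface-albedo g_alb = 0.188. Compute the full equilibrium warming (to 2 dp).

7.50 K

Total gain g = -0.0241 + 0.135 + 0.188 = 0.2989.
Amplification A = 1/(1 − 0.2989) = 1.426.
ΔT = 5.26 × 1.426 = 7.50 K.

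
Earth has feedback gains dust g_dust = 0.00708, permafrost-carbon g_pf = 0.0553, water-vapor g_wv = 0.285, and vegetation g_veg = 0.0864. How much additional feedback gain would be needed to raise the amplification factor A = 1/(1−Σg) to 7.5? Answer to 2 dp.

0.43

Current total gain = 0.43378.
Target gain for A = 7.5: g* = 1 − 1/7.5 = 0.8667.
Additional gain needed = 0.8667 − 0.43378 = 0.43.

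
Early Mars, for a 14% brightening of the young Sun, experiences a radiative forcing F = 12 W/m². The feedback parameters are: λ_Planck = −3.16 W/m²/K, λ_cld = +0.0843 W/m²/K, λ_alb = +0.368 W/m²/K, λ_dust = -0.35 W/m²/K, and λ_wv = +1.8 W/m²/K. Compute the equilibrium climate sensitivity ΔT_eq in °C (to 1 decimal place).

9.5 °C

Net feedback parameter λ = (−3.16) + (+0.0843) + (+0.368) + (-0.35) + (+1.8) = -1.2577 W/m²/K.
ΔT = −F/λ = −12/(-1.2577) = 9.5 °C.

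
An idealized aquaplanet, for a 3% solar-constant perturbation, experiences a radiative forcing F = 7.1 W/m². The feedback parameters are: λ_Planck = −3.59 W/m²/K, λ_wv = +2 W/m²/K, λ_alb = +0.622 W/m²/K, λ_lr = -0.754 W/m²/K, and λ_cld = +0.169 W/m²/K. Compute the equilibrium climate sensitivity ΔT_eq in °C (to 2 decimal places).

Net feedback parameter λ = (−3.59) + (+2) + (+0.622) + (-0.754) + (+0.169) = -1.553 W/m²/K.
ΔT = −F/λ = −7.1/(-1.553) = 4.57 °C.

4.57 °C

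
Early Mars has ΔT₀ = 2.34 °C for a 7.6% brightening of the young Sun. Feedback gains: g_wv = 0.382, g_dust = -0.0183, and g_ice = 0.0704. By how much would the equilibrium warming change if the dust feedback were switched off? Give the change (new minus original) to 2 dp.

0.14 °C

Original: g = 0.4341, ΔT = 2.34/(1−0.4341) = 4.1350 °C.
Without dust: g' = 0.4524, ΔT' = 2.34/(1−0.4524) = 4.2732 °C.
Change = 4.2732 − 4.1350 = 0.14 °C.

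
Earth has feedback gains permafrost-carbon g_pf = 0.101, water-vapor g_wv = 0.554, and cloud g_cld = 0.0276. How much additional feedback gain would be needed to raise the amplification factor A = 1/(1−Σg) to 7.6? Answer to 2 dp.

Current total gain = 0.6826.
Target gain for A = 7.6: g* = 1 − 1/7.6 = 0.8684.
Additional gain needed = 0.8684 − 0.6826 = 0.19.

0.19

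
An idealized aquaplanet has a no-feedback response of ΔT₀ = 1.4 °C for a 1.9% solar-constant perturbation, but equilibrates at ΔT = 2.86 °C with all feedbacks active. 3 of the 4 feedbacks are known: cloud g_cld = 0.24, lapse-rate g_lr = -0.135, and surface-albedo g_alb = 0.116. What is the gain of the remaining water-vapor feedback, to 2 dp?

0.29

Amplification A = ΔT/ΔT₀ = 2.86/1.4 = 2.043.
Total gain g = 1 − 1/A = 1 − 1/2.043 = 0.5105.
Known gains sum to 0.24 − 0.135 + 0.116 = 0.221.
g_wv = 0.5105 − 0.221 = 0.29.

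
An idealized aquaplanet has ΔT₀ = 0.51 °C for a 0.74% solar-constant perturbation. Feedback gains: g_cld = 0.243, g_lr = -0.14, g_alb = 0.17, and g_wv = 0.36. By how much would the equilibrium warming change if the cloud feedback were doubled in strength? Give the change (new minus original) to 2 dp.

Original: g = 0.633, ΔT = 0.51/(1−0.633) = 1.3896 °C.
With doubled cloud: g' = 0.876, ΔT' = 0.51/(1−0.876) = 4.1129 °C.
Change = 4.1129 − 1.3896 = 2.72 °C.

2.72 °C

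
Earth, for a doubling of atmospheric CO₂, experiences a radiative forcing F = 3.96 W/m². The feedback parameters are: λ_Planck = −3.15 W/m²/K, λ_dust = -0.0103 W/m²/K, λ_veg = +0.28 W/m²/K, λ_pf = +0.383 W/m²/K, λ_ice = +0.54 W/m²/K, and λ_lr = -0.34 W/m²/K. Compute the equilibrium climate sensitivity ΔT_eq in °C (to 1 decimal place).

1.7 °C

Net feedback parameter λ = (−3.15) + (-0.0103) + (+0.28) + (+0.383) + (+0.54) + (-0.34) = -2.2973 W/m²/K.
ΔT = −F/λ = −3.96/(-2.2973) = 1.7 °C.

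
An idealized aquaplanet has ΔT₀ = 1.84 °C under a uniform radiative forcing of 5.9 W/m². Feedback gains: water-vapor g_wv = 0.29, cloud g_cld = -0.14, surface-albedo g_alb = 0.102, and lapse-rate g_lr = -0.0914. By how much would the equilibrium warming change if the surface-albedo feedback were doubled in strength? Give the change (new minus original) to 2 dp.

Original: g = 0.1606, ΔT = 1.84/(1−0.1606) = 2.1920 °C.
With doubled surface-albedo: g' = 0.2626, ΔT' = 1.84/(1−0.2626) = 2.4953 °C.
Change = 2.4953 − 2.1920 = 0.30 °C.

0.30 °C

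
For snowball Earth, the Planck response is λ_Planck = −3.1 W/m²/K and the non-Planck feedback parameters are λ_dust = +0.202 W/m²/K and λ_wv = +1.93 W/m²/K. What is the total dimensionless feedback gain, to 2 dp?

Convert to gains: g_dust = 0.202/3.1 = 0.06516; g_wv = 1.93/3.1 = 0.6226.
Total gain g = 0.68776.

0.69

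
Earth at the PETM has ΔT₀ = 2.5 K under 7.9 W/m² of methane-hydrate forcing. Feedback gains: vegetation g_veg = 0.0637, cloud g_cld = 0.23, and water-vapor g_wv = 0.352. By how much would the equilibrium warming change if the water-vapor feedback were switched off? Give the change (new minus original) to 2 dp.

-3.52 K

Original: g = 0.6457, ΔT = 2.5/(1−0.6457) = 7.0562 K.
Without water-vapor: g' = 0.2937, ΔT' = 2.5/(1−0.2937) = 3.5396 K.
Change = 3.5396 − 7.0562 = -3.52 K.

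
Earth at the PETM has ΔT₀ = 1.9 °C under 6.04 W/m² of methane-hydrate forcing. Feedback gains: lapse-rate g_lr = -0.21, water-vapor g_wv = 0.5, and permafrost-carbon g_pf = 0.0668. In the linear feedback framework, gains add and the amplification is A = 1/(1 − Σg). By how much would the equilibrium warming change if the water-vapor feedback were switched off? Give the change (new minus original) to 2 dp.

Original: g = 0.3568, ΔT = 1.9/(1−0.3568) = 2.9540 °C.
Without water-vapor: g' = -0.1432, ΔT' = 1.9/(1+0.1432) = 1.6620 °C.
Change = 1.6620 − 2.9540 = -1.29 °C.

-1.29 °C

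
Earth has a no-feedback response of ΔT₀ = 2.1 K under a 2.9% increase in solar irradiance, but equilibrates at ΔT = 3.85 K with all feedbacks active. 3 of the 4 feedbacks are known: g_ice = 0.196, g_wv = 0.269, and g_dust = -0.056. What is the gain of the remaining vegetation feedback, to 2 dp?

0.05

Amplification A = ΔT/ΔT₀ = 3.85/2.1 = 1.833.
Total gain g = 1 − 1/A = 1 − 1/1.833 = 0.4544.
Known gains sum to 0.196 + 0.269 − 0.056 = 0.409.
g_veg = 0.4544 − 0.409 = 0.05.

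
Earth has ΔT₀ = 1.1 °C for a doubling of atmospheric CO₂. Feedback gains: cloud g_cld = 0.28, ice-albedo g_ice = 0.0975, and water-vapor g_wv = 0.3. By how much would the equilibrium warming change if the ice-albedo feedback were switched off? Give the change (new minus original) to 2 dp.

-0.79 °C

Original: g = 0.6775, ΔT = 1.1/(1−0.6775) = 3.4109 °C.
Without ice-albedo: g' = 0.58, ΔT' = 1.1/(1−0.58) = 2.6190 °C.
Change = 2.6190 − 3.4109 = -0.79 °C.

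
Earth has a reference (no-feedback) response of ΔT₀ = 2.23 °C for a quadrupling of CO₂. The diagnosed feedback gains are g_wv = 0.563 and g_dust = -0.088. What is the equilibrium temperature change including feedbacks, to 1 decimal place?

4.2 °C

Total gain g = 0.563 − 0.088 = 0.475.
Amplification A = 1/(1 − 0.475) = 1.905.
ΔT = 2.23 × 1.905 = 4.2 °C.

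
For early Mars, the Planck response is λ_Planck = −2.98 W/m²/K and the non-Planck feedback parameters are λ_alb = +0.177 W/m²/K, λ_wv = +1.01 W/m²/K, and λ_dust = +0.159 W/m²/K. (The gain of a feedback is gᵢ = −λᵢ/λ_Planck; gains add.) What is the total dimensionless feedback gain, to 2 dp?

0.45

Convert to gains: g_alb = 0.177/2.98 = 0.0594; g_wv = 1.01/2.98 = 0.3389; g_dust = 0.159/2.98 = 0.05336.
Total gain g = 0.45166.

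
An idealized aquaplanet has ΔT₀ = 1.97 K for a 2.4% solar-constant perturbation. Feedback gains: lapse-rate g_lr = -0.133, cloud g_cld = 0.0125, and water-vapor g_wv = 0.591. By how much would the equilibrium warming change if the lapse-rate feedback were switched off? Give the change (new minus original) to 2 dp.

1.25 K

Original: g = 0.4705, ΔT = 1.97/(1−0.4705) = 3.7205 K.
Without lapse-rate: g' = 0.6035, ΔT' = 1.97/(1−0.6035) = 4.9685 K.
Change = 4.9685 − 3.7205 = 1.25 K.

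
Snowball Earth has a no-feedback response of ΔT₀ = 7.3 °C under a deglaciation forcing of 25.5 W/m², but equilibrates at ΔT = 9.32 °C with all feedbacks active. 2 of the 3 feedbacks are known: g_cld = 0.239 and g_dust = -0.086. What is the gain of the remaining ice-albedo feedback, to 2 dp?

Amplification A = ΔT/ΔT₀ = 9.32/7.3 = 1.277.
Total gain g = 1 − 1/A = 1 − 1/1.277 = 0.2169.
Known gains sum to 0.239 − 0.086 = 0.153.
g_ice = 0.2169 − 0.153 = 0.06.

0.06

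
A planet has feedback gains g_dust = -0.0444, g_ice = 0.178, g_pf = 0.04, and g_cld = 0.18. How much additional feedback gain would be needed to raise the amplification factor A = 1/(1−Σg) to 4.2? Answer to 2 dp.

Current total gain = 0.3536.
Target gain for A = 4.2: g* = 1 − 1/4.2 = 0.7619.
Additional gain needed = 0.7619 − 0.3536 = 0.41.

0.41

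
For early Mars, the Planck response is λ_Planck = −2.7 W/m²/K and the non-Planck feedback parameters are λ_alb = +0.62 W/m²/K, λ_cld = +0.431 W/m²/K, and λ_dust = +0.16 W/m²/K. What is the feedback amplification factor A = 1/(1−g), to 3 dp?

Convert to gains: g_alb = 0.62/2.7 = 0.2296; g_cld = 0.431/2.7 = 0.1596; g_dust = 0.16/2.7 = 0.05926.
Total gain g = 0.44846.
A = 1/(1 − 0.44846) = 1.813.

1.813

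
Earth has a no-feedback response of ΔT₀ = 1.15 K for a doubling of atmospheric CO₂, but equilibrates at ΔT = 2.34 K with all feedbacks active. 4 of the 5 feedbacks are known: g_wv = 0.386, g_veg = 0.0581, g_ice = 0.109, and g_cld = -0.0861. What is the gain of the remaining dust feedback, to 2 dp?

Amplification A = ΔT/ΔT₀ = 2.34/1.15 = 2.035.
Total gain g = 1 − 1/A = 1 − 1/2.035 = 0.5086.
Known gains sum to 0.386 + 0.0581 + 0.109 − 0.0861 = 0.467.
g_dust = 0.5086 − 0.467 = 0.04.

0.04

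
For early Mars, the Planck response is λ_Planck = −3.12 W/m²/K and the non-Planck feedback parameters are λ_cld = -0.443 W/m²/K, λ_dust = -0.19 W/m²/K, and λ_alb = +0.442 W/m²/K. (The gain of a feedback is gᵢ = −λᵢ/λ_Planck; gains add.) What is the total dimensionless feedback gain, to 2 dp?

-0.06

Convert to gains: g_cld = -0.443/3.12 = -0.142; g_dust = -0.19/3.12 = -0.0609; g_alb = 0.442/3.12 = 0.1417.
Total gain g = -0.0612.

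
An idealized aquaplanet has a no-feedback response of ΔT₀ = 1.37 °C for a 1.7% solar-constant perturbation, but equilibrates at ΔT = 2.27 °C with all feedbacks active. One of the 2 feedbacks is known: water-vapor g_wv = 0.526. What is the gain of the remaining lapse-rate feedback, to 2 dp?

Amplification A = ΔT/ΔT₀ = 2.27/1.37 = 1.657.
Total gain g = 1 − 1/A = 1 − 1/1.657 = 0.3965.
The known gain is 0.526.
g_lr = 0.3965 − 0.526 = -0.13.

-0.13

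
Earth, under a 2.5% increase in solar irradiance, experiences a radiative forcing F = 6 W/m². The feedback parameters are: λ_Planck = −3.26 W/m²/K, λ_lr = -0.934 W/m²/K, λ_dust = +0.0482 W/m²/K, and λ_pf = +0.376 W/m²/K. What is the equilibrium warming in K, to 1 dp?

Net feedback parameter λ = (−3.26) + (-0.934) + (+0.0482) + (+0.376) = -3.7698 W/m²/K.
ΔT = −F/λ = −6/(-3.7698) = 1.6 K.

1.6 K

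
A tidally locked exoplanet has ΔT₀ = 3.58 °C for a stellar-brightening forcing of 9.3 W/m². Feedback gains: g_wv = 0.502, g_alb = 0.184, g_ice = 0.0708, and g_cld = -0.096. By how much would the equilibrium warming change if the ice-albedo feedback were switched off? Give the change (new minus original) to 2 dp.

-1.82 °C

Original: g = 0.6608, ΔT = 3.58/(1−0.6608) = 10.5542 °C.
Without ice-albedo: g' = 0.59, ΔT' = 3.58/(1−0.59) = 8.7317 °C.
Change = 8.7317 − 10.5542 = -1.82 °C.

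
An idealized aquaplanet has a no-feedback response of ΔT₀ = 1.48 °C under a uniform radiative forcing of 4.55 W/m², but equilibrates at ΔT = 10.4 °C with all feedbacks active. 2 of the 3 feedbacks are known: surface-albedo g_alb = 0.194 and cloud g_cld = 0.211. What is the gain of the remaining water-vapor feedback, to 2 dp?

0.45

Amplification A = ΔT/ΔT₀ = 10.4/1.48 = 7.027.
Total gain g = 1 − 1/A = 1 − 1/7.027 = 0.8577.
Known gains sum to 0.194 + 0.211 = 0.405.
g_wv = 0.8577 − 0.405 = 0.45.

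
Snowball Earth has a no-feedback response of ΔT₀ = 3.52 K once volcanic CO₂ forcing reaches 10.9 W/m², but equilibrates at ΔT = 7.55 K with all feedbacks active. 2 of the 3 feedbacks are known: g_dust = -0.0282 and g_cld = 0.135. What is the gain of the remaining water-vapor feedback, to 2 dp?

Amplification A = ΔT/ΔT₀ = 7.55/3.52 = 2.145.
Total gain g = 1 − 1/A = 1 − 1/2.145 = 0.5338.
Known gains sum to -0.0282 + 0.135 = 0.1068.
g_wv = 0.5338 − 0.1068 = 0.43.

0.43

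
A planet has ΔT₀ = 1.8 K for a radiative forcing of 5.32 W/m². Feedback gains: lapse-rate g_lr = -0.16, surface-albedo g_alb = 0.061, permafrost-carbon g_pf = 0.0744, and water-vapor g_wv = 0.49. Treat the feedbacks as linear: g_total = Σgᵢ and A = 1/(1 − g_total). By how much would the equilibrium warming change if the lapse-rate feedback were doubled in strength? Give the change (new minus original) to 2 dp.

Original: g = 0.4654, ΔT = 1.8/(1−0.4654) = 3.3670 K.
With doubled lapse-rate: g' = 0.3054, ΔT' = 1.8/(1−0.3054) = 2.5914 K.
Change = 2.5914 − 3.3670 = -0.78 K.

-0.78 K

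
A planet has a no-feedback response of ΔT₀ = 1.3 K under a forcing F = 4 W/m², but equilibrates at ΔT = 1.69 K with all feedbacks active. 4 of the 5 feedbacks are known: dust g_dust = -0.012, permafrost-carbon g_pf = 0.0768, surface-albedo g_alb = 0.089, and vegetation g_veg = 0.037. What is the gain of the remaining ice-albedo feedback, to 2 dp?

Amplification A = ΔT/ΔT₀ = 1.69/1.3 = 1.3.
Total gain g = 1 − 1/A = 1 − 1/1.3 = 0.2308.
Known gains sum to -0.012 + 0.0768 + 0.089 + 0.037 = 0.1908.
g_ice = 0.2308 − 0.1908 = 0.04.

0.04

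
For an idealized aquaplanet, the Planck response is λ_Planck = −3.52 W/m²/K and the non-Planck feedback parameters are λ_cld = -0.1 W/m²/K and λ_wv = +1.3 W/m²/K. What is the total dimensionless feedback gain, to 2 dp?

0.34

Convert to gains: g_cld = -0.1/3.52 = -0.02841; g_wv = 1.3/3.52 = 0.3693.
Total gain g = 0.34089.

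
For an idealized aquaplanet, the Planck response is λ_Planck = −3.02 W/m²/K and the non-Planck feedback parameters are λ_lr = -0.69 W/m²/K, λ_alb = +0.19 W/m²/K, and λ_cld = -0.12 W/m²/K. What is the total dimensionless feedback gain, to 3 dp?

-0.205

Convert to gains: g_lr = -0.69/3.02 = -0.2285; g_alb = 0.19/3.02 = 0.06291; g_cld = -0.12/3.02 = -0.03974.
Total gain g = -0.20533.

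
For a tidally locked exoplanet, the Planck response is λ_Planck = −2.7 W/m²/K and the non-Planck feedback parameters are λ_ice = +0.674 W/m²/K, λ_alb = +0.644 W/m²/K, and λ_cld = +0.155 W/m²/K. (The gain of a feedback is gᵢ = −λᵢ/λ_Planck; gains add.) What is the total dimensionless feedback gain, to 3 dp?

Convert to gains: g_ice = 0.674/2.7 = 0.2496; g_alb = 0.644/2.7 = 0.2385; g_cld = 0.155/2.7 = 0.05741.
Total gain g = 0.54551.

0.546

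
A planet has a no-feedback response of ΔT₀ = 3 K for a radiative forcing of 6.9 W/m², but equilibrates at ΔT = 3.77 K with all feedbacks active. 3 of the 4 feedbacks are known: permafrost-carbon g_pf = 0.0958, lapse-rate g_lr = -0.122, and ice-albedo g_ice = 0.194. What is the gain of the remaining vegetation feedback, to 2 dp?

Amplification A = ΔT/ΔT₀ = 3.77/3 = 1.257.
Total gain g = 1 − 1/A = 1 − 1/1.257 = 0.2045.
Known gains sum to 0.0958 − 0.122 + 0.194 = 0.1678.
g_veg = 0.2045 − 0.1678 = 0.04.

0.04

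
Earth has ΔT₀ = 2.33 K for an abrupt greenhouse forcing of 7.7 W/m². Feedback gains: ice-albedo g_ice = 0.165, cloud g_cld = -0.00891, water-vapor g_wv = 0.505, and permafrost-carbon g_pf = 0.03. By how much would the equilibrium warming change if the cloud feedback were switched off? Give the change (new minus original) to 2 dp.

Original: g = 0.69109, ΔT = 2.33/(1−0.69109) = 7.5426 K.
Without cloud: g' = 0.7, ΔT' = 2.33/(1−0.7) = 7.7667 K.
Change = 7.7667 − 7.5426 = 0.22 K.

0.22 K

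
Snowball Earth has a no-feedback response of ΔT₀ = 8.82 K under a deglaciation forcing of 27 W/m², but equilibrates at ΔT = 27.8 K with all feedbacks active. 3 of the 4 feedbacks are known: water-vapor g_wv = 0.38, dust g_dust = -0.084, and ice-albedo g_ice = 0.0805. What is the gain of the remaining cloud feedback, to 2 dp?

Amplification A = ΔT/ΔT₀ = 27.8/8.82 = 3.152.
Total gain g = 1 − 1/A = 1 − 1/3.152 = 0.6827.
Known gains sum to 0.38 − 0.084 + 0.0805 = 0.3765.
g_cld = 0.6827 − 0.3765 = 0.31.

0.31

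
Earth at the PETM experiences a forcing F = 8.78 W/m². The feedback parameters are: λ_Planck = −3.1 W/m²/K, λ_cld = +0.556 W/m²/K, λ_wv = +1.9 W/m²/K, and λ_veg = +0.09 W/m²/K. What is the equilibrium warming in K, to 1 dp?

15.8 K

Net feedback parameter λ = (−3.1) + (+0.556) + (+1.9) + (+0.09) = -0.554 W/m²/K.
ΔT = −F/λ = −8.78/(-0.554) = 15.8 K.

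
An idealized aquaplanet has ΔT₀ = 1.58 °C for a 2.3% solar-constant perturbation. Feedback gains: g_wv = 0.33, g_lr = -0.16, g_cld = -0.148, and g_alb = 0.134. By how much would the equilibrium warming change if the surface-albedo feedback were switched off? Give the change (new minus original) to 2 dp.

Original: g = 0.156, ΔT = 1.58/(1−0.156) = 1.8720 °C.
Without surface-albedo: g' = 0.022, ΔT' = 1.58/(1−0.022) = 1.6155 °C.
Change = 1.6155 − 1.8720 = -0.26 °C.

-0.26 °C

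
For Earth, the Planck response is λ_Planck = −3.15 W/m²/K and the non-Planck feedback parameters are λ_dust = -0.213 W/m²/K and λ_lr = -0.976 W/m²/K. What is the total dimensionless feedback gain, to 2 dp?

Convert to gains: g_dust = -0.213/3.15 = -0.06762; g_lr = -0.976/3.15 = -0.3098.
Total gain g = -0.37742.

-0.38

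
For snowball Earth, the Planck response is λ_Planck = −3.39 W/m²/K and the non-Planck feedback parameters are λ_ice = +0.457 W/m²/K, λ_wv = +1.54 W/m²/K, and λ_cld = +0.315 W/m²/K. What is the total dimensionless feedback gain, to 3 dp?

Convert to gains: g_ice = 0.457/3.39 = 0.1348; g_wv = 1.54/3.39 = 0.4543; g_cld = 0.315/3.39 = 0.09292.
Total gain g = 0.68202.

0.682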